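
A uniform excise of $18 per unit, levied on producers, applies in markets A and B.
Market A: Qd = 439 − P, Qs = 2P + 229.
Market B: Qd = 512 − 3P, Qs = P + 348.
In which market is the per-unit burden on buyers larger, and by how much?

Market A: pre-tax P* = $70, Q* = 369; post-tax Q = 357; per-unit burden on buyers = $12.
Market B: pre-tax P* = $41, Q* = 389; post-tax Q = 375.5; per-unit burden on buyers = $4.5.
Difference: $12 vs $4.5 → market A is larger by $7.5.

Market A, by $7.5.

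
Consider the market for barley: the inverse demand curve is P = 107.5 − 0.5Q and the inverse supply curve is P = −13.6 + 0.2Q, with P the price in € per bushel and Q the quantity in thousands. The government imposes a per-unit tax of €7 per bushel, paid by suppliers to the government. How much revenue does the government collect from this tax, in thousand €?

Tax revenue = €1141 thousand.

Inverting to Q(P) form: Qd = 215 − 2P; Qs = 5P + 68.
Before the tax: set 215 − 2P = 5P + 68 → P* = €21, Q* = 173.
With the tax collected from suppliers, supply shifts: Qs = 5(P − 7) + 68.
Solving gives Q = 163 with buyers paying €26 and suppliers receiving €19 (the €7 wedge).
Revenue = t · Q = 7 · 163 = €1141.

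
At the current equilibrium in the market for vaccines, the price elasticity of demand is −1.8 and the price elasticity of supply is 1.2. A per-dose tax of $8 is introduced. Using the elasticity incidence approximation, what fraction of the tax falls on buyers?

Incidence ratio: buyers' share ≈ εs / (εs + |εd|) = 1.2 / (1.2 + 1.8) = 0.4.
Supply is the less elastic side, so buyers bear the smaller share.

Buyers' share ≈ 0.4.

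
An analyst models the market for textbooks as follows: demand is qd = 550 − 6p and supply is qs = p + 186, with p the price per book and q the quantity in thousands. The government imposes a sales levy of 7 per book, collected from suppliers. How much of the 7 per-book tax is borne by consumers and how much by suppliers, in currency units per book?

Consumers bear 1 per book; suppliers bear 6 per book.

Before the tax: set 550 − 6p = p + 186 → p* = 52, q* = 238.
With the tax collected from suppliers, supply shifts: qs = (p − 7) + 186.
New equilibrium: consumers pay 53, suppliers receive 46, q = 232. (Wedge: pb − ps = 7.)
Burden on consumers: 1; on suppliers: 6. (They sum to 7.)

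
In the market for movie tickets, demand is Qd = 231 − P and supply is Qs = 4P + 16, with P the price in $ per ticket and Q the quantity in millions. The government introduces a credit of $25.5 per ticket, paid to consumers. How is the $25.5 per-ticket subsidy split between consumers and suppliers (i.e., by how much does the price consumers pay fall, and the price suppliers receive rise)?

Without the subsidy, 231 − P = 4P + 16 gives 5P = 215, so P* = $43 and Q* = 188.
With a per-unit subsidy paid to consumers, each effectively pays P − 25.5, so demand becomes Qd = 231 − (P − 25.5).
Solving gives Q = 208.4 with consumers paying $22.6 and suppliers receiving $48.1 (the $25.5 wedge).
Gain to consumers: $20.4; to suppliers: $5.1. (They sum to $25.5.)

Consumers gain $20.4 per ticket; suppliers gain $5.1 per ticket.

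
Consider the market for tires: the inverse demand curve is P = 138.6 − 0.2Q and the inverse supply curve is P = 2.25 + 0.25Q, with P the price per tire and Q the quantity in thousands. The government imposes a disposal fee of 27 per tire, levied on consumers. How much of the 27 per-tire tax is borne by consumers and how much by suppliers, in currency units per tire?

Consumers bear 12 per tire; suppliers bear 15 per tire.

Inverting to Q(P) form: Qd = 693 − 5P; Qs = 4P − 9.
Without the tax, 693 − 5P = 4P − 9 gives 9P = 702, so P* = 78 and Q* = 303.
With the tax collected from consumers, demand (in seller-price terms) shifts: Qd = 693 − 5(P + 27).
Solving gives Q = 243 with consumers paying 90 and suppliers receiving 63 (the 27 wedge).
Burden on consumers: 12; on suppliers: 15. (They sum to 27.)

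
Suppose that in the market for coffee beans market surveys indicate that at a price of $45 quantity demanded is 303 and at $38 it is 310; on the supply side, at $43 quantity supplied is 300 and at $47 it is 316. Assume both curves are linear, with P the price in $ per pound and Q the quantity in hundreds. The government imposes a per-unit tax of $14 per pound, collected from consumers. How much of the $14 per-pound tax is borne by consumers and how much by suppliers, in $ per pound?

Demand slope: (310 − 303)/(38 − 45) = -1, so Qd = 348 − P.
Supply slope: (316 − 300)/(47 − 43) = 4, so Qs = 4P + 128.
Without the tax, 348 − P = 4P + 128 gives 5P = 220, so P* = $44 and Q* = 304.
With the tax collected from consumers, demand (in seller-price terms) shifts: Qd = 348 − (P + 14).
New equilibrium: consumers pay $55.2, suppliers receive $41.2, Q = 292.8. (Wedge: Pb − Ps = 14.)
Burden on consumers: $11.2; on suppliers: $2.8. (They sum to $14.)

Consumers bear $11.2 per pound; suppliers bear $2.8 per pound.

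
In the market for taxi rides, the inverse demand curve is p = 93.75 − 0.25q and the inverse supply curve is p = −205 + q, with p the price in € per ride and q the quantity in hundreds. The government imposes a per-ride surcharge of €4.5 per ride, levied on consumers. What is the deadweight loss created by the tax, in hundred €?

Deadweight loss = €8.1 hundred.

Rewrite in direct form: qd = 375 − 4p and qs = p + 205.
Without the tax, 375 − 4p = p + 205 gives 5p = 170, so p* = €34 and q* = 239.
With the tax collected from consumers, demand (in seller-price terms) shifts: qd = 375 − 4(p + 4.5).
Solving gives q = 235.4 with consumers paying €34.9 and suppliers receiving €30.4 (the €4.5 wedge).
Quantity falls by |ΔQ| = |239 − 235.4| = 3.6.
DWL = ½ · t · |ΔQ| = ½ · 4.5 · 3.6 = €8.1.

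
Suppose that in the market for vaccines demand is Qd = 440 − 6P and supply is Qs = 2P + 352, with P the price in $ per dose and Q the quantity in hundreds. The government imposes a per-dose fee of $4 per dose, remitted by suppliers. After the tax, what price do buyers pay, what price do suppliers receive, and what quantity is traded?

Without the tax, 440 − 6P = 2P + 352 gives 8P = 88, so P* = $11 and Q* = 374.
With the tax collected from suppliers, supply shifts: Qs = 2(P − 4) + 352.
New equilibrium: buyers pay $12, suppliers receive $8, Q = 368. (Wedge: Pb − Ps = 4.)
The less price-elastic side of the market bears the larger share of a per-unit tax.

Buyers pay $12; suppliers receive $8; quantity = 368.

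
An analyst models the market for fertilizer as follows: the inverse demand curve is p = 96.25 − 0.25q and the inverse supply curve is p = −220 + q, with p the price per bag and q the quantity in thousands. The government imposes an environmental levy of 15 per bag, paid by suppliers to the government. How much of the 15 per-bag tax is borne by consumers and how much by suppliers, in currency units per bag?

Consumers bear 3 per bag; suppliers bear 12 per bag.

Inverting to q(p) form: qd = 385 − 4p; qs = p + 220.
Without the tax, 385 − 4p = p + 220 gives 5p = 165, so p* = 33 and q* = 253.
With the tax collected from suppliers, supply shifts: qs = (p − 15) + 220.
New equilibrium: consumers pay 36, suppliers receive 21, q = 241. (Wedge: pb − ps = 15.)
Burden on consumers: 3; on suppliers: 12. (They sum to 15.)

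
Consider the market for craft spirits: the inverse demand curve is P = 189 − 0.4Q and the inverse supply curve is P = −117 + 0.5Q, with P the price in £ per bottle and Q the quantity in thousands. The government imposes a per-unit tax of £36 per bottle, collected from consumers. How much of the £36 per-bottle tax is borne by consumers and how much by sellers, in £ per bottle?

Rewrite in direct form: Qd = 472.5 − 2.5P and Qs = 2P + 234.
Without the tax, 472.5 − 2.5P = 2P + 234 gives 4.5P = 238.5, so P* = £53 and Q* = 340.
With the tax collected from consumers, demand (in seller-price terms) shifts: Qd = 472.5 − 2.5(P + 36).
New equilibrium: consumers pay £69, sellers receive £33, Q = 300. (Wedge: Pb − Ps = 36.)
Burden on consumers: £16; on sellers: £20. (They sum to £36.)
The less price-elastic side of the market bears the larger share of a per-unit tax.

Consumers bear £16 per bottle; sellers bear £20 per bottle.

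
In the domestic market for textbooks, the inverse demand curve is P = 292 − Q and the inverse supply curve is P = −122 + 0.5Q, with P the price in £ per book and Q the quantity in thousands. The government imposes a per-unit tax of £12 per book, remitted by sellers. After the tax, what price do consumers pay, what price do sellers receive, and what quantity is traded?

Consumers pay £24; sellers receive £12; quantity = 268.

Inverting to Q(P) form: Qd = 292 − P; Qs = 2P + 244.
Before the tax: set 292 − P = 2P + 244 → P* = £16, Q* = 276.
With the tax collected from sellers, supply shifts: Qs = 2(P − 12) + 244.
Solving gives Q = 268 with consumers paying £24 and sellers receiving £12 (the £12 wedge).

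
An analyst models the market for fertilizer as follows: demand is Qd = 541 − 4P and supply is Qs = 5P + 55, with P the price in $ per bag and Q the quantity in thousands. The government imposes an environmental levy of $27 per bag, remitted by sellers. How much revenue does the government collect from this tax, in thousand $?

Tax revenue = $7155 thousand.

Without the tax, 541 − 4P = 5P + 55 gives 9P = 486, so P* = $54 and Q* = 325.
With the tax collected from sellers, supply shifts: Qs = 5(P − 27) + 55.
New equilibrium: buyers pay $69, sellers receive $42, Q = 265. (Wedge: Pb − Ps = 27.)
Revenue = t · Q = 27 · 265 = $7155.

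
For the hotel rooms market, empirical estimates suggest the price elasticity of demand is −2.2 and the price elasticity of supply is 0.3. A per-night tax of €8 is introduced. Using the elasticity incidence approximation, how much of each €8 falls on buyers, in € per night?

Incidence ratio: buyers' share ≈ εs / (εs + |εd|) = 0.3 / (0.3 + 2.2) = 0.12.
So buyers bear ≈ 0.12 × €8 = €0.96; sellers bear €7.04.

Buyers bear ≈ €0.96 per night.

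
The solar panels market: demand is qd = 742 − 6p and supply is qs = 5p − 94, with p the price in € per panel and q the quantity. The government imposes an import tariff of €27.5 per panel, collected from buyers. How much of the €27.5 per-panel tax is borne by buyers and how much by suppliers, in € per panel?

Without the tax, 742 − 6p = 5p − 94 gives 11p = 836, so p* = €76 and q* = 286.
With the tax collected from buyers, demand (in seller-price terms) shifts: qd = 742 − 6(p + 27.5).
New equilibrium: buyers pay €88.5, suppliers receive €61, q = 211. (Wedge: pb − ps = 27.5.)
Burden on buyers: €12.5; on suppliers: €15. (They sum to €27.5.)
The less price-elastic side of the market bears the larger share of a per-unit tax.

Buyers bear €12.5 per panel; suppliers bear €15 per panel.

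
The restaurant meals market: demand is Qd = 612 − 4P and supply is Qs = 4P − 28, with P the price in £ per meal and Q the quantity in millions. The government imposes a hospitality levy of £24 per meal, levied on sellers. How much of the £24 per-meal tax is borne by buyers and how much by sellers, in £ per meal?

Buyers bear £12 per meal; sellers bear £12 per meal.

Without the tax, 612 − 4P = 4P − 28 gives 8P = 640, so P* = £80 and Q* = 292.
With the tax collected from sellers, supply shifts: Qs = 4(P − 24) − 28.
New equilibrium: buyers pay £92, sellers receive £68, Q = 244. (Wedge: Pb − Ps = 24.)
Burden on buyers: £12; on sellers: £12. (They sum to £24.)
The less price-elastic side of the market bears the larger share of a per-unit tax.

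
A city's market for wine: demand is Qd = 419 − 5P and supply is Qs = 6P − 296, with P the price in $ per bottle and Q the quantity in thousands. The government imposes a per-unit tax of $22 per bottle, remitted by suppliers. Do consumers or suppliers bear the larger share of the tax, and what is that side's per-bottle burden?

Before the tax: set 419 − 5P = 6P − 296 → P* = $65, Q* = 94.
With the tax collected from suppliers, supply shifts: Qs = 6(P − 22) − 296.
Solving gives Q = 34 with consumers paying $77 and suppliers receiving $55 (the $22 wedge).
Per-bottle burden: consumers $12, suppliers $10.
Consumers take the larger share because demand is less price-elastic here (demand slope 5 vs supply slope 6).

Consumers bear the larger share: $12 per bottle.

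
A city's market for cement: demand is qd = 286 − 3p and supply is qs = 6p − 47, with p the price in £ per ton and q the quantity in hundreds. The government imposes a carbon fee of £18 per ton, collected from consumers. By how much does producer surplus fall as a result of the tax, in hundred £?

Producer surplus falls by £942 hundred.

Before the tax: set 286 − 3p = 6p − 47 → p* = £37, q* = 175.
With the tax collected from consumers, demand (in seller-price terms) shifts: qd = 286 − 3(p + 18).
Solving gives q = 139 with consumers paying £49 and producers receiving £31 (the £18 wedge).
ΔPS is the trapezoid between Q = 139 and Q = 175 of height £6: ½ · (175 + 139) · 6 = £942.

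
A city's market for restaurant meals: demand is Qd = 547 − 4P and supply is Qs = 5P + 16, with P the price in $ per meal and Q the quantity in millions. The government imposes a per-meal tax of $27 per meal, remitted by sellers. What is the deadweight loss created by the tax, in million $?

Deadweight loss = $810 million.

Without the tax, 547 − 4P = 5P + 16 gives 9P = 531, so P* = $59 and Q* = 311.
With the tax collected from sellers, supply shifts: Qs = 5(P − 27) + 16.
Solving gives Q = 251 with consumers paying $74 and sellers receiving $47 (the $27 wedge).
Quantity falls by |ΔQ| = |311 − 251| = 60.
DWL = ½ · t · |ΔQ| = ½ · 27 · 60 = $810.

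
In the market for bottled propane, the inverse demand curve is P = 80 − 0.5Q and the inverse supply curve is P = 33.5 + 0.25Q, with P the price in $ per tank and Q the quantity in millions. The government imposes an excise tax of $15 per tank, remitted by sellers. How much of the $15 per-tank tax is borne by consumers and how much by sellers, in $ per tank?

Inverting to Q(P) form: Qd = 160 − 2P; Qs = 4P − 134.
Before the tax: set 160 − 2P = 4P − 134 → P* = $49, Q* = 62.
With the tax collected from sellers, supply shifts: Qs = 4(P − 15) − 134.
Solving gives Q = 42 with consumers paying $59 and sellers receiving $44 (the $15 wedge).
Burden on consumers: $10; on sellers: $5. (They sum to $15.)

Consumers bear $10 per tank; sellers bear $5 per tank.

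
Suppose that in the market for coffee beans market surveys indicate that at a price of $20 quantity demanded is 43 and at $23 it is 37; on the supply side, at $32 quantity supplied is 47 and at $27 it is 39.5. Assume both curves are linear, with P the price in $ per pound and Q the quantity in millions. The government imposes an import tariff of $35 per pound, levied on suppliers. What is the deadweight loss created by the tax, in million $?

Demand slope: (37 − 43)/(23 − 20) = -2, so Qd = 83 − 2P.
Supply slope: (39.5 − 47)/(27 − 32) = 1.5, so Qs = 1.5P − 1.
Without the tax, 83 − 2P = 1.5P − 1 gives 3.5P = 84, so P* = $24 and Q* = 35.
With the tax collected from suppliers, supply shifts: Qs = 1.5(P − 35) − 1.
New equilibrium: consumers pay $39, suppliers receive $4, Q = 5. (Wedge: Pb − Ps = 35.)
Quantity falls by |ΔQ| = |35 − 5| = 30.
DWL = ½ · t · |ΔQ| = ½ · 35 · 30 = $525.

Deadweight loss = $525 million.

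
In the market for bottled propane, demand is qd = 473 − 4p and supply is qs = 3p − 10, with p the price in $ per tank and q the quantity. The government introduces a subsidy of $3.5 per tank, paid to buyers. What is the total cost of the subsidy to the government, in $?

Government outlay = $710.5.

Without the subsidy, 473 − 4p = 3p − 10 gives 7p = 483, so p* = $69 and q* = 197.
With a per-unit subsidy paid to buyers, each effectively pays p − 3.5, so demand becomes qd = 473 − 4(p − 3.5).
Solving gives q = 203 with buyers paying $67.5 and suppliers receiving $71 (the $3.5 wedge).
Outlay = t · Q = 3.5 · 203 = $710.5.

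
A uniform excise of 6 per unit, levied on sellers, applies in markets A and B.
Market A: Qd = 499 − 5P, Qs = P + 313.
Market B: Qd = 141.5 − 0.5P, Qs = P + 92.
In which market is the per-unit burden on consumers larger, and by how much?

Market B, by 3.

Market A: pre-tax P* = 31, Q* = 344; post-tax Q = 339; per-unit burden on consumers = 1.
Market B: pre-tax P* = 33, Q* = 125; post-tax Q = 123; per-unit burden on consumers = 4.
Difference: 1 vs 4 → market B is larger by 3.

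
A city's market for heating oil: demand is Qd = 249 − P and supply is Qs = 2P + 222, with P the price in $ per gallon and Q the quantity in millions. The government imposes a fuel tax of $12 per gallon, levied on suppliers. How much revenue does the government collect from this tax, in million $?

Tax revenue = $2784 million.

Before the tax: set 249 − P = 2P + 222 → P* = $9, Q* = 240.
With the tax collected from suppliers, supply shifts: Qs = 2(P − 12) + 222.
Solving gives Q = 232 with buyers paying $17 and suppliers receiving $5 (the $12 wedge).
Revenue = t · Q = 12 · 232 = $2784.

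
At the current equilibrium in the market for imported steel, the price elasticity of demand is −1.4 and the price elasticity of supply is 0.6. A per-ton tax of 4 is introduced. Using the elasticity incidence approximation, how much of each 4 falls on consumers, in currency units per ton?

Consumers bear ≈ 1.2 per ton.

Incidence ratio: consumers' share ≈ εs / (εs + |εd|) = 0.6 / (0.6 + 1.4) = 0.3.
So consumers bear ≈ 0.3 × 4 = 1.2; sellers bear 2.8.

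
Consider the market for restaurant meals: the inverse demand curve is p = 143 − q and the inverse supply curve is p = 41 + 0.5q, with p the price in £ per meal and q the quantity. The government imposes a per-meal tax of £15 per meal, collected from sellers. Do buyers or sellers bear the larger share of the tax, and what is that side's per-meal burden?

Buyers bear the larger share: £10 per meal.

Inverting to q(p) form: qd = 143 − p; qs = 2p − 82.
Before the tax: set 143 − p = 2p − 82 → p* = £75, q* = 68.
With the tax collected from sellers, supply shifts: qs = 2(p − 15) − 82.
Solving gives q = 58 with buyers paying £85 and sellers receiving £70 (the £15 wedge).
Per-meal burden: buyers £10, sellers £5.
Buyers take the larger share because demand is less price-elastic here (demand slope 1 vs supply slope 2).
The less price-elastic side of the market bears the larger share of a per-unit tax.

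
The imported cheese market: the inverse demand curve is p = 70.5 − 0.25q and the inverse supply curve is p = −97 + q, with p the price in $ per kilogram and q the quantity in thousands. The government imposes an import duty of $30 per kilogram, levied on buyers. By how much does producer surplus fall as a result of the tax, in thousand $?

Producer surplus falls by $2928 thousand.

Rewrite in direct form: qd = 282 − 4p and qs = p + 97.
Before the tax: set 282 − 4p = p + 97 → p* = $37, q* = 134.
With the tax collected from buyers, demand (in seller-price terms) shifts: qd = 282 − 4(p + 30).
Solving gives q = 110 with buyers paying $43 and suppliers receiving $13 (the $30 wedge).
ΔPS is the trapezoid between Q = 110 and Q = 134 of height $24: ½ · (134 + 110) · 24 = $2928.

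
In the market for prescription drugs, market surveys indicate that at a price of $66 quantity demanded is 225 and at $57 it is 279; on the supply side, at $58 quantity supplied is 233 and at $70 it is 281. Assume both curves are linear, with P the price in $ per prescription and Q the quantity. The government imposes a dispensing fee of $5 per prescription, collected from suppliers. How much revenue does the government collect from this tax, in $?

Tax revenue = $1185.

Demand slope: (279 − 225)/(57 − 66) = -6, so Qd = 621 − 6P.
Supply slope: (281 − 233)/(70 − 58) = 4, so Qs = 4P + 1.
Without the tax, 621 − 6P = 4P + 1 gives 10P = 620, so P* = $62 and Q* = 249.
With the tax collected from suppliers, supply shifts: Qs = 4(P − 5) + 1.
Solving gives Q = 237 with buyers paying $64 and suppliers receiving $59 (the $5 wedge).
Revenue = t · Q = 5 · 237 = $1185.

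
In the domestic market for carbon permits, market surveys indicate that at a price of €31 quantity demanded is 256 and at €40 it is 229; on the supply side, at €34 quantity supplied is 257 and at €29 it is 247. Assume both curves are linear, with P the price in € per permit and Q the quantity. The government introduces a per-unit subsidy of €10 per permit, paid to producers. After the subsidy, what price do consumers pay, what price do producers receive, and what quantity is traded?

Demand slope: (229 − 256)/(40 − 31) = -3, so Qd = 349 − 3P.
Supply slope: (247 − 257)/(29 − 34) = 2, so Qs = 2P + 189.
Before the subsidy: set 349 − 3P = 2P + 189 → P* = €32, Q* = 253.
With a per-unit subsidy paid to producers, each receives P + 10 per unit sold, so supply becomes Qs = 2(P + 10) + 189.
Solving gives Q = 265 with consumers paying €28 and producers receiving €38 (the €10 wedge).

Consumers pay €28; producers receive €38; quantity = 265.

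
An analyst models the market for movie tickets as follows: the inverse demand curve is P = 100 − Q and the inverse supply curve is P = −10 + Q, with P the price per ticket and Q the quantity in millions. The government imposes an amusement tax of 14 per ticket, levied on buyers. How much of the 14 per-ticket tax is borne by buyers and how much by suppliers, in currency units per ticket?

Inverting to Q(P) form: Qd = 100 − P; Qs = P + 10.
Before the tax: set 100 − P = P + 10 → P* = 45, Q* = 55.
With the tax collected from buyers, demand (in seller-price terms) shifts: Qd = 100 − (P + 14).
Solving gives Q = 48 with buyers paying 52 and suppliers receiving 38 (the 14 wedge).
Burden on buyers: 7; on suppliers: 7. (They sum to 14.)
The less price-elastic side of the market bears the larger share of a per-unit tax.

Buyers bear 7 per ticket; suppliers bear 7 per ticket.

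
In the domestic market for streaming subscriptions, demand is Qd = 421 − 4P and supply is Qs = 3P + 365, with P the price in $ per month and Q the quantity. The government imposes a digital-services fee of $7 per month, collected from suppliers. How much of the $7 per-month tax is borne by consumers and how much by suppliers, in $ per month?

Before the tax: set 421 − 4P = 3P + 365 → P* = $8, Q* = 389.
With the tax collected from suppliers, supply shifts: Qs = 3(P − 7) + 365.
Solving gives Q = 377 with consumers paying $11 and suppliers receiving $4 (the $7 wedge).
Burden on consumers: $3; on suppliers: $4. (They sum to $7.)
The less price-elastic side of the market bears the larger share of a per-unit tax.

Consumers bear $3 per month; suppliers bear $4 per month.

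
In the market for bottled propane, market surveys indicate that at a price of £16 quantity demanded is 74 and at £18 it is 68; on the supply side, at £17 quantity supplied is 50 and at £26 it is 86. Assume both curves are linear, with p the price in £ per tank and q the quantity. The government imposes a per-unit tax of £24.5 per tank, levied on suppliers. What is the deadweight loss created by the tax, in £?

Deadweight loss = £514.5.

Demand slope: (68 − 74)/(18 − 16) = -3, so qd = 122 − 3p.
Supply slope: (86 − 50)/(26 − 17) = 4, so qs = 4p − 18.
Without the tax, 122 − 3p = 4p − 18 gives 7p = 140, so p* = £20 and q* = 62.
With the tax collected from suppliers, supply shifts: qs = 4(p − 24.5) − 18.
Solving gives q = 20 with buyers paying £34 and suppliers receiving £9.5 (the £24.5 wedge).
Quantity falls by |ΔQ| = |62 − 20| = 42.
DWL = ½ · t · |ΔQ| = ½ · 24.5 · 42 = £514.5.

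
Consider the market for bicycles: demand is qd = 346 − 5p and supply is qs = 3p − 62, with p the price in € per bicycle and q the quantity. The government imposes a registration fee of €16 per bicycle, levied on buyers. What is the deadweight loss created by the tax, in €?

Deadweight loss = €240.

Before the tax: set 346 − 5p = 3p − 62 → p* = €51, q* = 91.
With the tax collected from buyers, demand (in seller-price terms) shifts: qd = 346 − 5(p + 16).
Solving gives q = 61 with buyers paying €57 and producers receiving €41 (the €16 wedge).
Quantity falls by |ΔQ| = |91 − 61| = 30.
DWL = ½ · t · |ΔQ| = ½ · 16 · 30 = €240.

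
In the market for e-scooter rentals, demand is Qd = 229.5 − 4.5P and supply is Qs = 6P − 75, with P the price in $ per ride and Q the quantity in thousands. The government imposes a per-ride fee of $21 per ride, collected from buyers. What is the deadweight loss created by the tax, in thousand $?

Before the tax: set 229.5 − 4.5P = 6P − 75 → P* = $29, Q* = 99.
With the tax collected from buyers, demand (in seller-price terms) shifts: Qd = 229.5 − 4.5(P + 21).
Solving gives Q = 45 with buyers paying $41 and producers receiving $20 (the $21 wedge).
Quantity falls by |ΔQ| = |99 − 45| = 54.
DWL = ½ · t · |ΔQ| = ½ · 21 · 54 = $567.

Deadweight loss = $567 thousand.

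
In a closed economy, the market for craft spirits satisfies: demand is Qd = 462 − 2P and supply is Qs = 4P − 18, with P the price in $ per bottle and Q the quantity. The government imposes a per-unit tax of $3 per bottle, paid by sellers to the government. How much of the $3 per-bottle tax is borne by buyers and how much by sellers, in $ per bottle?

Buyers bear $2 per bottle; sellers bear $1 per bottle.

Without the tax, 462 − 2P = 4P − 18 gives 6P = 480, so P* = $80 and Q* = 302.
With the tax collected from sellers, supply shifts: Qs = 4(P − 3) − 18.
New equilibrium: buyers pay $82, sellers receive $79, Q = 298. (Wedge: Pb − Ps = 3.)
Burden on buyers: $2; on sellers: $1. (They sum to $3.)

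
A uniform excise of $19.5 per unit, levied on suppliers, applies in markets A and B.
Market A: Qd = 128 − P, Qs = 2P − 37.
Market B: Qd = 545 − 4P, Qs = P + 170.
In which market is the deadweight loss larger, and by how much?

Market A: pre-tax P* = $55, Q* = 73; post-tax Q = 60; deadweight loss = $126.75.
Market B: pre-tax P* = $75, Q* = 245; post-tax Q = 229.4; deadweight loss = $152.1.
Difference: $126.75 vs $152.1 → market B is larger by $25.35.

Market B, by $25.35.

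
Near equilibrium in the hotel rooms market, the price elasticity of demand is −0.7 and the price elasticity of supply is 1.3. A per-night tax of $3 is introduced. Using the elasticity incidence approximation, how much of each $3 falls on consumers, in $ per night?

Incidence ratio: consumers' share ≈ εs / (εs + |εd|) = 1.3 / (1.3 + 0.7) = 0.65.
So consumers bear ≈ 0.65 × $3 = $1.95; producers bear $1.05.

Consumers bear ≈ $1.95 per night.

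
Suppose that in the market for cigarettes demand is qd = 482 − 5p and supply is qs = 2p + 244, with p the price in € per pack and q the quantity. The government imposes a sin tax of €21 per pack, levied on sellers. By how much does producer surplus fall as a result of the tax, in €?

Producer surplus falls by €4455.

Before the tax: set 482 − 5p = 2p + 244 → p* = €34, q* = 312.
With the tax collected from sellers, supply shifts: qs = 2(p − 21) + 244.
New equilibrium: consumers pay €40, sellers receive €19, q = 282. (Wedge: pb − ps = 21.)
ΔPS is the trapezoid between Q = 282 and Q = 312 of height €15: ½ · (312 + 282) · 15 = €4455.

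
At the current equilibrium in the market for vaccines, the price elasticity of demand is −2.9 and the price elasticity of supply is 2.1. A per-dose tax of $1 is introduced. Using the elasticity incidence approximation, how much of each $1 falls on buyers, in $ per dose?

Incidence ratio: buyers' share ≈ εs / (εs + |εd|) = 2.1 / (2.1 + 2.9) = 0.42.
So buyers bear ≈ 0.42 × $1 = $0.42; sellers bear $0.58.

Buyers bear ≈ $0.42 per dose.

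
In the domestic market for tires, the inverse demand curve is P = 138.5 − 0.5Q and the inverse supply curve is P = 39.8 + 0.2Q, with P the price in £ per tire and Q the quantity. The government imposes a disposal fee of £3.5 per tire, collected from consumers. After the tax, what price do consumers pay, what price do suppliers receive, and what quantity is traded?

Inverting to Q(P) form: Qd = 277 − 2P; Qs = 5P − 199.
Before the tax: set 277 − 2P = 5P − 199 → P* = £68, Q* = 141.
With the tax collected from consumers, demand (in seller-price terms) shifts: Qd = 277 − 2(P + 3.5).
New equilibrium: consumers pay £70.5, suppliers receive £67, Q = 136. (Wedge: Pb − Ps = 3.5.)
The less price-elastic side of the market bears the larger share of a per-unit tax.

Consumers pay £70.5; suppliers receive £67; quantity = 136.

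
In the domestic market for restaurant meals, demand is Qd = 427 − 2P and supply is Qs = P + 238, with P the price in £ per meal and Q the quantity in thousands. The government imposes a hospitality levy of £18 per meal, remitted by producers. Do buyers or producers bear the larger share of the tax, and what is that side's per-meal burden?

Without the tax, 427 − 2P = P + 238 gives 3P = 189, so P* = £63 and Q* = 301.
With the tax collected from producers, supply shifts: Qs = (P − 18) + 238.
Solving gives Q = 289 with buyers paying £69 and producers receiving £51 (the £18 wedge).
Per-meal burden: buyers £6, producers £12.
Producers take the larger share because supply is less price-elastic here (demand slope 2 vs supply slope 1).

Producers bear the larger share: £12 per meal.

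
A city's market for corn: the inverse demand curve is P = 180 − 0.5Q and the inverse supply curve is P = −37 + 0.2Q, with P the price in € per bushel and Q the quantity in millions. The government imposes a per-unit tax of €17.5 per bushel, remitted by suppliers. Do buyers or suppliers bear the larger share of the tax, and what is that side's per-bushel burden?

Inverting to Q(P) form: Qd = 360 − 2P; Qs = 5P + 185.
Before the tax: set 360 − 2P = 5P + 185 → P* = €25, Q* = 310.
With the tax collected from suppliers, supply shifts: Qs = 5(P − 17.5) + 185.
Solving gives Q = 285 with buyers paying €37.5 and suppliers receiving €20 (the €17.5 wedge).
Per-bushel burden: buyers €12.5, suppliers €5.
Buyers take the larger share because demand is less price-elastic here (demand slope 2 vs supply slope 5).

Buyers bear the larger share: €12.5 per bushel.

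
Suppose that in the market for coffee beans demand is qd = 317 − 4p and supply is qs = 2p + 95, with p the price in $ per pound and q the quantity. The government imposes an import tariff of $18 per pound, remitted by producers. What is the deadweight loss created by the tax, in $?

Deadweight loss = $216.

Without the tax, 317 − 4p = 2p + 95 gives 6p = 222, so p* = $37 and q* = 169.
With the tax collected from producers, supply shifts: qs = 2(p − 18) + 95.
New equilibrium: buyers pay $43, producers receive $25, q = 145. (Wedge: pb − ps = 18.)
Quantity falls by |ΔQ| = |169 − 145| = 24.
DWL = ½ · t · |ΔQ| = ½ · 18 · 24 = $216.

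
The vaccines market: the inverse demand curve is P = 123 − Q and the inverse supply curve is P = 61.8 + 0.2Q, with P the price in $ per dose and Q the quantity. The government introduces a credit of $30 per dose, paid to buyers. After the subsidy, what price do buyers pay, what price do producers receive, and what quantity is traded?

Buyers pay $47; producers receive $77; quantity = 76.

Rewrite in direct form: Qd = 123 − P and Qs = 5P − 309.
Without the subsidy, 123 − P = 5P − 309 gives 6P = 432, so P* = $72 and Q* = 51.
With a per-unit subsidy paid to buyers, each effectively pays P − 30, so demand becomes Qd = 123 − (P − 30).
Solving gives Q = 76 with buyers paying $47 and producers receiving $77 (the $30 wedge).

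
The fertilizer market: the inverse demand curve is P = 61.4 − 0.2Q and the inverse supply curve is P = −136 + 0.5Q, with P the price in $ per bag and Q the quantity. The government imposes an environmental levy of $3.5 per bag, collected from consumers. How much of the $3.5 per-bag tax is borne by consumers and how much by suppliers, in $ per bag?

Consumers bear $1 per bag; suppliers bear $2.5 per bag.

Inverting to Q(P) form: Qd = 307 − 5P; Qs = 2P + 272.
Without the tax, 307 − 5P = 2P + 272 gives 7P = 35, so P* = $5 and Q* = 282.
With the tax collected from consumers, demand (in seller-price terms) shifts: Qd = 307 − 5(P + 3.5).
Solving gives Q = 277 with consumers paying $6 and suppliers receiving $2.5 (the $3.5 wedge).
Burden on consumers: $1; on suppliers: $2.5. (They sum to $3.5.)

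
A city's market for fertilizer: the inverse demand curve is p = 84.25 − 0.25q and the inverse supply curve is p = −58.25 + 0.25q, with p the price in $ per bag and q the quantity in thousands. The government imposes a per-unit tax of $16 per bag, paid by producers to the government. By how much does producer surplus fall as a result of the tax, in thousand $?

Rewrite in direct form: qd = 337 − 4p and qs = 4p + 233.
Before the tax: set 337 − 4p = 4p + 233 → p* = $13, q* = 285.
With the tax collected from producers, supply shifts: qs = 4(p − 16) + 233.
Solving gives q = 253 with consumers paying $21 and producers receiving $5 (the $16 wedge).
ΔPS is the trapezoid between Q = 253 and Q = 285 of height $8: ½ · (285 + 253) · 8 = $2152.

Producer surplus falls by $2152 thousand.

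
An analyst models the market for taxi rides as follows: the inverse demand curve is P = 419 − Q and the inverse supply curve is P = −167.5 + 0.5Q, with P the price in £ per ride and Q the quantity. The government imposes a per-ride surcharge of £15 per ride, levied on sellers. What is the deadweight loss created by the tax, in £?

Inverting to Q(P) form: Qd = 419 − P; Qs = 2P + 335.
Before the tax: set 419 − P = 2P + 335 → P* = £28, Q* = 391.
With the tax collected from sellers, supply shifts: Qs = 2(P − 15) + 335.
New equilibrium: buyers pay £38, sellers receive £23, Q = 381. (Wedge: Pb − Ps = 15.)
Quantity falls by |ΔQ| = |391 − 381| = 10.
DWL = ½ · t · |ΔQ| = ½ · 15 · 10 = £75.

Deadweight loss = £75.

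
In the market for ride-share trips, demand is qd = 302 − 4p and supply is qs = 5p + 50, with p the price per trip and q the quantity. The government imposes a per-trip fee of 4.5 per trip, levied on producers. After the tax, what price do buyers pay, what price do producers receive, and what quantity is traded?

Buyers pay 30.5; producers receive 26; quantity = 180.

Without the tax, 302 − 4p = 5p + 50 gives 9p = 252, so p* = 28 and q* = 190.
With the tax collected from producers, supply shifts: qs = 5(p − 4.5) + 50.
Solving gives q = 180 with buyers paying 30.5 and producers receiving 26 (the 4.5 wedge).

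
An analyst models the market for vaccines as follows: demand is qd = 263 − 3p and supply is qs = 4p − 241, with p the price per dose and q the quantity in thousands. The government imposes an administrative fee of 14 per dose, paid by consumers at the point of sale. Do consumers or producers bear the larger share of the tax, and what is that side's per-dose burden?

Without the tax, 263 − 3p = 4p − 241 gives 7p = 504, so p* = 72 and q* = 47.
With the tax collected from consumers, demand (in seller-price terms) shifts: qd = 263 − 3(p + 14).
New equilibrium: consumers pay 80, producers receive 66, q = 23. (Wedge: pb − ps = 14.)
Per-dose burden: consumers 8, producers 6.
Consumers take the larger share because demand is less price-elastic here (demand slope 3 vs supply slope 4).

Consumers bear the larger share: 8 per dose.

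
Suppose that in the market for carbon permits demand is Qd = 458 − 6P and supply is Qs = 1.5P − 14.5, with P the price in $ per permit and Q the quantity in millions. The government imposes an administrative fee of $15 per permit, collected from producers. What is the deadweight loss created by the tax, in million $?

Before the tax: set 458 − 6P = 1.5P − 14.5 → P* = $63, Q* = 80.
With the tax collected from producers, supply shifts: Qs = 1.5(P − 15) − 14.5.
New equilibrium: consumers pay $66, producers receive $51, Q = 62. (Wedge: Pb − Ps = 15.)
Quantity falls by |ΔQ| = |80 − 62| = 18.
DWL = ½ · t · |ΔQ| = ½ · 15 · 18 = $135.

Deadweight loss = $135 million.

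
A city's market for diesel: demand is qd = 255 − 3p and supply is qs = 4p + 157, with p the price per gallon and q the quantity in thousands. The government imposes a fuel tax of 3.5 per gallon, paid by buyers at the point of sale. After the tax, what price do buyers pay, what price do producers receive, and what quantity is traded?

Before the tax: set 255 − 3p = 4p + 157 → p* = 14, q* = 213.
With the tax collected from buyers, demand (in seller-price terms) shifts: qd = 255 − 3(p + 3.5).
Solving gives q = 207 with buyers paying 16 and producers receiving 12.5 (the 3.5 wedge).
The less price-elastic side of the market bears the larger share of a per-unit tax.

Buyers pay 16; producers receive 12.5; quantity = 207.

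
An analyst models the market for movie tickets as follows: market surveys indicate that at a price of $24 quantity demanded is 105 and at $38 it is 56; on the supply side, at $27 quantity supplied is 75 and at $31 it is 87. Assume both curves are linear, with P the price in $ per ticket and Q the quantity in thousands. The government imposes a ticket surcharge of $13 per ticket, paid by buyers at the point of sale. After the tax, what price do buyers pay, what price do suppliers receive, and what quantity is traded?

Buyers pay $36; suppliers receive $23; quantity = 63.

Demand slope: (56 − 105)/(38 − 24) = -3.5, so Qd = 189 − 3.5P.
Supply slope: (87 − 75)/(31 − 27) = 3, so Qs = 3P − 6.
Without the tax, 189 − 3.5P = 3P − 6 gives 6.5P = 195, so P* = $30 and Q* = 84.
With the tax collected from buyers, demand (in seller-price terms) shifts: Qd = 189 − 3.5(P + 13).
Solving gives Q = 63 with buyers paying $36 and suppliers receiving $23 (the $13 wedge).
The less price-elastic side of the market bears the larger share of a per-unit tax.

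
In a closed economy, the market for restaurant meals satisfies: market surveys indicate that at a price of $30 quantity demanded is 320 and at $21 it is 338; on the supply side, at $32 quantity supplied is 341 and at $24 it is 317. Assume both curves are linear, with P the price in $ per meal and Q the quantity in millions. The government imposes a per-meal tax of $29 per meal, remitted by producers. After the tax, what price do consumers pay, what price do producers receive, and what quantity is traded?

Demand slope: (338 − 320)/(21 − 30) = -2, so Qd = 380 − 2P.
Supply slope: (317 − 341)/(24 − 32) = 3, so Qs = 3P + 245.
Before the tax: set 380 − 2P = 3P + 245 → P* = $27, Q* = 326.
With the tax collected from producers, supply shifts: Qs = 3(P − 29) + 245.
Solving gives Q = 291.2 with consumers paying $44.4 and producers receiving $15.4 (the $29 wedge).
The less price-elastic side of the market bears the larger share of a per-unit tax.

Consumers pay $44.4; producers receive $15.4; quantity = 291.2.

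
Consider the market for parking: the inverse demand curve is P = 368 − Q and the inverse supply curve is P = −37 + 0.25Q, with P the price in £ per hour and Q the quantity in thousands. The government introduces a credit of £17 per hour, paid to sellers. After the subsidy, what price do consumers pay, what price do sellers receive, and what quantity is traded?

Rewrite in direct form: Qd = 368 − P and Qs = 4P + 148.
Before the subsidy: set 368 − P = 4P + 148 → P* = £44, Q* = 324.
With a per-unit subsidy paid to sellers, each receives P + 17 per unit sold, so supply becomes Qs = 4(P + 17) + 148.
Solving gives Q = 337.6 with consumers paying £30.4 and sellers receiving £47.4 (the £17 wedge).

Consumers pay £30.4; sellers receive £47.4; quantity = 337.6.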